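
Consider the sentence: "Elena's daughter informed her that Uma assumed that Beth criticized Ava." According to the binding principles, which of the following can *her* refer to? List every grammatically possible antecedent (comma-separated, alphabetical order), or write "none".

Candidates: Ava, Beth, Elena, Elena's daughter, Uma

*her* is a pronoun; Principle B requires it to be free in its binding domain — the matrix clause.
— Ava: object of the clause headed by 'criticized'; is c-commanded by the pronoun; coreference would bind this R-expression — blocked (Principle C).
— Beth: subject of the clause headed by 'criticized'; is c-commanded by the pronoun; coreference would bind this R-expression — blocked (Principle C).
— Elena: possessor inside the subject DP of the matrix clause; does not c-command the pronoun — Principle B does not apply; allowed.
— Elena's daughter: subject of the matrix clause; c-commands the pronoun within its binding domain — blocked (Principle B).
— Uma: subject of the clause headed by 'assumed'; is c-commanded by the pronoun; coreference would bind this R-expression — blocked (Principle C).

Elena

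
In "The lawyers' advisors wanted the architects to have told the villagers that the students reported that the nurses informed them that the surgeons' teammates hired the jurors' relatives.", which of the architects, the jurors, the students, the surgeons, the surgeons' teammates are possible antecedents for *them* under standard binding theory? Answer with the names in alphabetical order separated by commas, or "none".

the architects, the students

*them* is a pronoun; Principle B requires it to be free in its binding domain — the clause headed by 'informed'.
— the architects: subject of the clause headed by 'told'; c-commands the pronoun but lies outside its binding domain — allowed.
— the jurors: possessor inside the object DP of the clause headed by 'hired'; is c-commanded by the pronoun; coreference would bind this R-expression — blocked (Principle C).
— the students: subject of the clause headed by 'reported'; c-commands the pronoun but lies outside its binding domain — allowed.
— the surgeons: possessor inside the subject DP of the clause headed by 'hired'; is c-commanded by the pronoun; coreference would bind this R-expression — blocked (Principle C).
— the surgeons' teammates: subject of the clause headed by 'hired'; is c-commanded by the pronoun; coreference would bind this R-expression — blocked (Principle C).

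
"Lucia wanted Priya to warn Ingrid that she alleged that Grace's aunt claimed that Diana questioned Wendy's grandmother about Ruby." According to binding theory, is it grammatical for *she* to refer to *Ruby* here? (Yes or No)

No

*Ruby* is an R-expression; Principle C requires it to be free (not bound by any c-commanding expression).
— she: subject of the clause headed by 'alleged'; the pronoun c-commands the R-expression — coreference blocked (Principle C).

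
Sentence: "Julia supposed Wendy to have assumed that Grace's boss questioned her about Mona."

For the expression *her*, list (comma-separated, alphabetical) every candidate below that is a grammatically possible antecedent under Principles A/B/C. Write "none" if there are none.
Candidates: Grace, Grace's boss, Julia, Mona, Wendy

Grace, Julia, Wendy

*her* is a pronoun; Principle B requires it to be free in its binding domain — the clause headed by 'questioned'.
— Grace: possessor inside the subject DP of the clause headed by 'questioned'; does not c-command the pronoun — Principle B does not apply; allowed.
— Grace's boss: subject of the clause headed by 'questioned'; c-commands the pronoun within its binding domain — blocked (Principle B).
— Julia: subject of the matrix clause; c-commands the pronoun but lies outside its binding domain — allowed.
— Mona: second object of the clause headed by 'questioned'; is c-commanded by the pronoun; coreference would bind this R-expression — blocked (Principle C).
— Wendy: subject of the clause headed by 'assumed'; c-commands the pronoun but lies outside its binding domain — allowed.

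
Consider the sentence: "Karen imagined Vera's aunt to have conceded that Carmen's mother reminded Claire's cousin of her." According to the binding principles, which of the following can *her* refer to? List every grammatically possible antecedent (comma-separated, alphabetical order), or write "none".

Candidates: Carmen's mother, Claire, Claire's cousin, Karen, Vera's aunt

Claire, Karen, Vera's aunt

*her* is a pronoun; Principle B requires it to be free in its binding domain — the clause headed by 'reminded'.
— Carmen's mother: subject of the clause headed by 'reminded'; c-commands the pronoun within its binding domain — blocked (Principle B).
— Claire: possessor inside the object DP of the clause headed by 'reminded'; does not c-command the pronoun — Principle B does not apply; allowed.
— Claire's cousin: object of the clause headed by 'reminded'; c-commands the pronoun within its binding domain — blocked (Principle B).
— Karen: subject of the matrix clause; c-commands the pronoun but lies outside its binding domain — allowed.
— Vera's aunt: subject of the clause headed by 'conceded'; c-commands the pronoun but lies outside its binding domain — allowed.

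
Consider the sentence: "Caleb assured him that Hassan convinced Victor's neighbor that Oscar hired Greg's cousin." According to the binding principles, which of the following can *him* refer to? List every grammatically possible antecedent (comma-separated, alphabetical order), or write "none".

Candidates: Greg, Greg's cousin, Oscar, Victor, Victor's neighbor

*him* is a pronoun; Principle B requires it to be free in its binding domain — the matrix clause.
— Greg: possessor inside the object DP of the clause headed by 'hired'; is c-commanded by the pronoun; coreference would bind this R-expression — blocked (Principle C).
— Greg's cousin: object of the clause headed by 'hired'; is c-commanded by the pronoun; coreference would bind this R-expression — blocked (Principle C).
— Oscar: subject of the clause headed by 'hired'; is c-commanded by the pronoun; coreference would bind this R-expression — blocked (Principle C).
— Victor: possessor inside the object DP of the clause headed by 'convinced'; is c-commanded by the pronoun; coreference would bind this R-expression — blocked (Principle C).
— Victor's neighbor: object of the clause headed by 'convinced'; is c-commanded by the pronoun; coreference would bind this R-expression — blocked (Principle C).

none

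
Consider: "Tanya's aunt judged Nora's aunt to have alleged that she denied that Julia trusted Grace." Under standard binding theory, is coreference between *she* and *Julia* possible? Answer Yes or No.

No

*Julia* is an R-expression; Principle C requires it to be free (not bound by any c-commanding expression).
— she: subject of the clause headed by 'denied'; the pronoun c-commands the R-expression — coreference blocked (Principle C).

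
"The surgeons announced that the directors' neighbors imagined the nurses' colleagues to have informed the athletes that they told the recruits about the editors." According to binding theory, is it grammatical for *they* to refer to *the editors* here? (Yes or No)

No

*the editors* is an R-expression; Principle C requires it to be free (not bound by any c-commanding expression).
— they: subject of the clause headed by 'told'; the pronoun c-commands the R-expression — coreference blocked (Principle C).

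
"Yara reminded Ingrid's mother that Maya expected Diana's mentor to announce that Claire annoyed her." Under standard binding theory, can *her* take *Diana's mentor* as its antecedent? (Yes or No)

*her* is a pronoun; Principle B requires it to be free in its binding domain — the clause headed by 'annoyed'.
— Diana's mentor: subject of the clause headed by 'announce'; c-commands the pronoun but lies outside its binding domain — allowed.

Yes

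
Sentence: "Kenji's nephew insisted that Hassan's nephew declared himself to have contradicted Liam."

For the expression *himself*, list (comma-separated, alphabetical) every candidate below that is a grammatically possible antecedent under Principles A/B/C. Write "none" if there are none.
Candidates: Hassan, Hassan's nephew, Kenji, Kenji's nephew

Hassan's nephew

*himself* is a reflexive; Principle A requires it to be bound within its binding domain — the clause headed by 'declared'.
— Hassan: possessor inside the subject DP of the clause headed by 'declared'; does not c-command the reflexive — cannot bind it (Principle A).
— Hassan's nephew: subject of the clause headed by 'declared'; c-commands the reflexive within its binding domain — allowed (Principle A).
— Kenji: possessor inside the subject DP of the matrix clause; does not c-command the reflexive — cannot bind it (Principle A).
— Kenji's nephew: subject of the matrix clause; c-commands the reflexive but lies outside its binding domain — cannot bind it (Principle A).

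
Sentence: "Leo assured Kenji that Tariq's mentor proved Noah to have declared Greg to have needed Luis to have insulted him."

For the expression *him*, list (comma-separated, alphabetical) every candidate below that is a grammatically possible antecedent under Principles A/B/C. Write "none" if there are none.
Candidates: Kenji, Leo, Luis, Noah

Kenji, Leo, Noah

*him* is a pronoun; Principle B requires it to be free in its binding domain — the clause headed by 'insulted'.
— Kenji: object of the matrix clause; c-commands the pronoun but lies outside its binding domain — allowed.
— Leo: subject of the matrix clause; c-commands the pronoun but lies outside its binding domain — allowed.
— Luis: subject of the clause headed by 'insulted'; c-commands the pronoun within its binding domain — blocked (Principle B).
— Noah: subject of the clause headed by 'declared'; c-commands the pronoun but lies outside its binding domain — allowed.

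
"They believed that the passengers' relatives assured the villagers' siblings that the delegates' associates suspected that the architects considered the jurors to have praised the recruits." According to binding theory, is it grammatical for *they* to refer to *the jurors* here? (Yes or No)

*the jurors* is an R-expression; Principle C requires it to be free (not bound by any c-commanding expression).
— they: subject of the matrix clause; the pronoun c-commands the R-expression — coreference blocked (Principle C).

No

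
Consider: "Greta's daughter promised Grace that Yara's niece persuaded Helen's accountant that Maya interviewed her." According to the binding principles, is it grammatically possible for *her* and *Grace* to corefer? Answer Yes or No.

*her* is a pronoun; Principle B requires it to be free in its binding domain — the clause headed by 'interviewed'.
— Grace: object of the matrix clause; c-commands the pronoun but lies outside its binding domain — allowed.

Yes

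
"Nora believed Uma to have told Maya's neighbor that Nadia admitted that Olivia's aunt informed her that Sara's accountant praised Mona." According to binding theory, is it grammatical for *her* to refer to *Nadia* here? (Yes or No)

*Nadia* is an R-expression; Principle C requires it to be free (not bound by any c-commanding expression).
— her: object of the clause headed by 'informed'; the pronoun does not c-command the R-expression — coreference allowed.

Yes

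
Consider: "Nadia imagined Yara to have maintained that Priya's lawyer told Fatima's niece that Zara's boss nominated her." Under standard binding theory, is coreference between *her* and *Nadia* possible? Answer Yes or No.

Yes

*Nadia* is an R-expression; Principle C requires it to be free (not bound by any c-commanding expression).
— her: object of the clause headed by 'nominated'; the pronoun does not c-command the R-expression — coreference allowed.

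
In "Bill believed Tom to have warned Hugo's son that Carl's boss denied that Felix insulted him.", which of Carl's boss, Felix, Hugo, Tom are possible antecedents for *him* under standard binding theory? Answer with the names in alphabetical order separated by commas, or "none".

*him* is a pronoun; Principle B requires it to be free in its binding domain — the clause headed by 'insulted'.
— Carl's boss: subject of the clause headed by 'denied'; c-commands the pronoun but lies outside its binding domain — allowed.
— Felix: subject of the clause headed by 'insulted'; c-commands the pronoun within its binding domain — blocked (Principle B).
— Hugo: possessor inside the object DP of the clause headed by 'warned'; does not c-command the pronoun — Principle B does not apply; allowed.
— Tom: subject of the clause headed by 'warned'; c-commands the pronoun but lies outside its binding domain — allowed.

Carl's boss, Hugo, Tom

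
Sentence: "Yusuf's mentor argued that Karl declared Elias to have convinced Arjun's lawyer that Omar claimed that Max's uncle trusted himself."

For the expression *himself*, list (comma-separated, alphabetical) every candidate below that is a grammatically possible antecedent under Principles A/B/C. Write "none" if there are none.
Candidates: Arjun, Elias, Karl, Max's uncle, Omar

*himself* is a reflexive; Principle A requires it to be bound within its binding domain — the clause headed by 'trusted'.
— Arjun: possessor inside the object DP of the clause headed by 'convinced'; does not c-command the reflexive — cannot bind it (Principle A).
— Elias: subject of the clause headed by 'convinced'; c-commands the reflexive but lies outside its binding domain — cannot bind it (Principle A).
— Karl: subject of the clause headed by 'declared'; c-commands the reflexive but lies outside its binding domain — cannot bind it (Principle A).
— Max's uncle: subject of the clause headed by 'trusted'; c-commands the reflexive within its binding domain — allowed (Principle A).
— Omar: subject of the clause headed by 'claimed'; c-commands the reflexive but lies outside its binding domain — cannot bind it (Principle A).

Max's uncle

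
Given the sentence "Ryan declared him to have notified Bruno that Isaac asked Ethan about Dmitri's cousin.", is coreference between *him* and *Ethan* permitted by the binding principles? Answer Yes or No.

*him* is a pronoun; Principle B requires it to be free in its binding domain — the matrix clause.
— Ethan: object of the clause headed by 'asked'; is c-commanded by the pronoun; coreference would bind this R-expression — blocked (Principle C).

No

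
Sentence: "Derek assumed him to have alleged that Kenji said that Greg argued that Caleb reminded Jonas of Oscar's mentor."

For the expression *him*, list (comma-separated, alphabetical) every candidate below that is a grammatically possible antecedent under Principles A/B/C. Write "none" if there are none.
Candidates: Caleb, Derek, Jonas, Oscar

*him* is a pronoun; Principle B requires it to be free in its binding domain — the matrix clause.
— Caleb: subject of the clause headed by 'reminded'; is c-commanded by the pronoun; coreference would bind this R-expression — blocked (Principle C).
— Derek: subject of the matrix clause; c-commands the pronoun within its binding domain — blocked (Principle B).
— Jonas: object of the clause headed by 'reminded'; is c-commanded by the pronoun; coreference would bind this R-expression — blocked (Principle C).
— Oscar: possessor inside the second object DP of the clause headed by 'reminded'; is c-commanded by the pronoun; coreference would bind this R-expression — blocked (Principle C).

none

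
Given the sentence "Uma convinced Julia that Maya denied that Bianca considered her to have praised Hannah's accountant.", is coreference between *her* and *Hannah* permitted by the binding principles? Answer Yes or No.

*her* is a pronoun; Principle B requires it to be free in its binding domain — the clause headed by 'considered'.
— Hannah: possessor inside the object DP of the clause headed by 'praised'; is c-commanded by the pronoun; coreference would bind this R-expression — blocked (Principle C).

No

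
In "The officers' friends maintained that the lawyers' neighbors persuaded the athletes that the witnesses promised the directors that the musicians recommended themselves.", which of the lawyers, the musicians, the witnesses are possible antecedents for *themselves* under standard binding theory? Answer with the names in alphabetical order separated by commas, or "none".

the musicians

*themselves* is a reflexive; Principle A requires it to be bound within its binding domain — the clause headed by 'recommended'.
— the lawyers: possessor inside the subject DP of the clause headed by 'persuaded'; does not c-command the reflexive — cannot bind it (Principle A).
— the musicians: subject of the clause headed by 'recommended'; c-commands the reflexive within its binding domain — allowed (Principle A).
— the witnesses: subject of the clause headed by 'promised'; c-commands the reflexive but lies outside its binding domain — cannot bind it (Principle A).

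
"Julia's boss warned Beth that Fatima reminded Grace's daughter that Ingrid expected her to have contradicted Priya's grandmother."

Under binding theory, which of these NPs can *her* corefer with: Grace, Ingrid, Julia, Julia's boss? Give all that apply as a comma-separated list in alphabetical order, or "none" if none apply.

*her* is a pronoun; Principle B requires it to be free in its binding domain — the clause headed by 'expected'.
— Grace: possessor inside the object DP of the clause headed by 'reminded'; does not c-command the pronoun — Principle B does not apply; allowed.
— Ingrid: subject of the clause headed by 'expected'; c-commands the pronoun within its binding domain — blocked (Principle B).
— Julia: possessor inside the subject DP of the matrix clause; does not c-command the pronoun — Principle B does not apply; allowed.
— Julia's boss: subject of the matrix clause; c-commands the pronoun but lies outside its binding domain — allowed.

Grace, Julia, Julia's boss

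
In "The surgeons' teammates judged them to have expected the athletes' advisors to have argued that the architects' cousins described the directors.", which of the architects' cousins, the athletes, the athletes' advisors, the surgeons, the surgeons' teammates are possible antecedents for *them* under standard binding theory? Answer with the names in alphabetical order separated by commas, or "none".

*them* is a pronoun; Principle B requires it to be free in its binding domain — the matrix clause.
— the architects' cousins: subject of the clause headed by 'described'; is c-commanded by the pronoun; coreference would bind this R-expression — blocked (Principle C).
— the athletes: possessor inside the subject DP of the clause headed by 'argued'; is c-commanded by the pronoun; coreference would bind this R-expression — blocked (Principle C).
— the athletes' advisors: subject of the clause headed by 'argued'; is c-commanded by the pronoun; coreference would bind this R-expression — blocked (Principle C).
— the surgeons: possessor inside the subject DP of the matrix clause; does not c-command the pronoun — Principle B does not apply; allowed.
— the surgeons' teammates: subject of the matrix clause; c-commands the pronoun within its binding domain — blocked (Principle B).

the surgeons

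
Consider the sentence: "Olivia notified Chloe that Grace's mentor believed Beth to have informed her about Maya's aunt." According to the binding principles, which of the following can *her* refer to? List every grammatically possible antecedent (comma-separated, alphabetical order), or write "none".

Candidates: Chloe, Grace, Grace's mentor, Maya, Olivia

Chloe, Grace, Grace's mentor, Olivia

*her* is a pronoun; Principle B requires it to be free in its binding domain — the clause headed by 'informed'.
— Chloe: object of the matrix clause; c-commands the pronoun but lies outside its binding domain — allowed.
— Grace: possessor inside the subject DP of the clause headed by 'believed'; does not c-command the pronoun — Principle B does not apply; allowed.
— Grace's mentor: subject of the clause headed by 'believed'; c-commands the pronoun but lies outside its binding domain — allowed.
— Maya: possessor inside the second object DP of the clause headed by 'informed'; is c-commanded by the pronoun; coreference would bind this R-expression — blocked (Principle C).
— Olivia: subject of the matrix clause; c-commands the pronoun but lies outside its binding domain — allowed.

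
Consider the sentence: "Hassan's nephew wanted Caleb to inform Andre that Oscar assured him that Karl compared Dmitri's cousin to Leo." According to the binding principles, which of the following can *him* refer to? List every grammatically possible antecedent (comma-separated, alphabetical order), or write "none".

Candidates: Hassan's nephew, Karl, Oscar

Hassan's nephew

*him* is a pronoun; Principle B requires it to be free in its binding domain — the clause headed by 'assured'.
— Hassan's nephew: subject of the matrix clause; c-commands the pronoun but lies outside its binding domain — allowed.
— Karl: subject of the clause headed by 'compared'; is c-commanded by the pronoun; coreference would bind this R-expression — blocked (Principle C).
— Oscar: subject of the clause headed by 'assured'; c-commands the pronoun within its binding domain — blocked (Principle B).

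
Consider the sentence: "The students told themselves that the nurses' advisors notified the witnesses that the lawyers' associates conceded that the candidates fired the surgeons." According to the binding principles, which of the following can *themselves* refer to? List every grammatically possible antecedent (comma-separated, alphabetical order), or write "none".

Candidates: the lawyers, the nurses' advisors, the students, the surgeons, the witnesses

the students

*themselves* is a reflexive; Principle A requires it to be bound within its binding domain — the matrix clause.
— the lawyers: possessor inside the subject DP of the clause headed by 'conceded'; does not c-command the reflexive — cannot bind it (Principle A).
— the nurses' advisors: subject of the clause headed by 'notified'; does not c-command the reflexive — cannot bind it (Principle A).
— the students: subject of the matrix clause; c-commands the reflexive within its binding domain — allowed (Principle A).
— the surgeons: object of the clause headed by 'fired'; does not c-command the reflexive — cannot bind it (Principle A).
— the witnesses: object of the clause headed by 'notified'; does not c-command the reflexive — cannot bind it (Principle A).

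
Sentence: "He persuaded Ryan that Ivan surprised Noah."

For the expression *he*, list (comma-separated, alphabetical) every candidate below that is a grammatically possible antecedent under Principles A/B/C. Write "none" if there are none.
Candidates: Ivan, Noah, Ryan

*he* is a pronoun; Principle B requires it to be free in its binding domain — the matrix clause.
— Ivan: subject of the clause headed by 'surprised'; is c-commanded by the pronoun; coreference would bind this R-expression — blocked (Principle C).
— Noah: object of the clause headed by 'surprised'; is c-commanded by the pronoun; coreference would bind this R-expression — blocked (Principle C).
— Ryan: object of the matrix clause; is c-commanded by the pronoun; coreference would bind this R-expression — blocked (Principle C).

none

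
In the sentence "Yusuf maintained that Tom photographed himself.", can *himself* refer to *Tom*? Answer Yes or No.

*himself* is a reflexive; Principle A requires it to be bound within its binding domain — the clause headed by 'photographed'.
— Tom: subject of the clause headed by 'photographed'; c-commands the reflexive within its binding domain — allowed (Principle A).

Yes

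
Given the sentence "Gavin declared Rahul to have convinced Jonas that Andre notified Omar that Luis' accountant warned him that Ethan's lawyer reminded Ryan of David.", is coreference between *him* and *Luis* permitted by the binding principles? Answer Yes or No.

Yes

*him* is a pronoun; Principle B requires it to be free in its binding domain — the clause headed by 'warned'.
— Luis: possessor inside the subject DP of the clause headed by 'warned'; does not c-command the pronoun — Principle B does not apply; allowed.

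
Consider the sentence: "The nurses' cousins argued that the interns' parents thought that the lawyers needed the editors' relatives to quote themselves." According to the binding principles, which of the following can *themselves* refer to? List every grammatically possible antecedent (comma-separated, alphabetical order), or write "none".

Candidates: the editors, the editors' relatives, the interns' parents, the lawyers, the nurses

*themselves* is a reflexive; Principle A requires it to be bound within its binding domain — the clause headed by 'quote'.
— the editors: possessor inside the subject DP of the clause headed by 'quote'; does not c-command the reflexive — cannot bind it (Principle A).
— the editors' relatives: subject of the clause headed by 'quote'; c-commands the reflexive within its binding domain — allowed (Principle A).
— the interns' parents: subject of the clause headed by 'thought'; c-commands the reflexive but lies outside its binding domain — cannot bind it (Principle A).
— the lawyers: subject of the clause headed by 'needed'; c-commands the reflexive but lies outside its binding domain — cannot bind it (Principle A).
— the nurses: possessor inside the subject DP of the matrix clause; does not c-command the reflexive — cannot bind it (Principle A).

the editors' relatives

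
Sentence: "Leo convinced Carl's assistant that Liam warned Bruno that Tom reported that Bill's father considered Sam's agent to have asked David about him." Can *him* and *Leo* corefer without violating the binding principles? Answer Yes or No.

*Leo* is an R-expression; Principle C requires it to be free (not bound by any c-commanding expression).
— him: second object of the clause headed by 'asked'; the pronoun does not c-command the R-expression — coreference allowed.

Yes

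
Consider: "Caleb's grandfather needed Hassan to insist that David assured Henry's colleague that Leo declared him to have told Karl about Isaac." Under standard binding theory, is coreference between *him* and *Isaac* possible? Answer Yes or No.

*Isaac* is an R-expression; Principle C requires it to be free (not bound by any c-commanding expression).
— him: subject of the clause headed by 'told'; the pronoun c-commands the R-expression — coreference blocked (Principle C).

No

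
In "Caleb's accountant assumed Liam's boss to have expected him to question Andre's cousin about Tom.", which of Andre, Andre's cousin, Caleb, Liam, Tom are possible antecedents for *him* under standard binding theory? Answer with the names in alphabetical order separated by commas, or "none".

*him* is a pronoun; Principle B requires it to be free in its binding domain — the clause headed by 'expected'.
— Andre: possessor inside the object DP of the clause headed by 'question'; is c-commanded by the pronoun; coreference would bind this R-expression — blocked (Principle C).
— Andre's cousin: object of the clause headed by 'question'; is c-commanded by the pronoun; coreference would bind this R-expression — blocked (Principle C).
— Caleb: possessor inside the subject DP of the matrix clause; does not c-command the pronoun — Principle B does not apply; allowed.
— Liam: possessor inside the subject DP of the clause headed by 'expected'; does not c-command the pronoun — Principle B does not apply; allowed.
— Tom: second object of the clause headed by 'question'; is c-commanded by the pronoun; coreference would bind this R-expression — blocked (Principle C).

Caleb, Liam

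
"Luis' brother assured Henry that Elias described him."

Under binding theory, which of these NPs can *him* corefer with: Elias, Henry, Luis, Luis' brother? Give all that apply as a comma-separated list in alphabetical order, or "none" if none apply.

*him* is a pronoun; Principle B requires it to be free in its binding domain — the clause headed by 'described'.
— Elias: subject of the clause headed by 'described'; c-commands the pronoun within its binding domain — blocked (Principle B).
— Henry: object of the matrix clause; c-commands the pronoun but lies outside its binding domain — allowed.
— Luis: possessor inside the subject DP of the matrix clause; does not c-command the pronoun — Principle B does not apply; allowed.
— Luis' brother: subject of the matrix clause; c-commands the pronoun but lies outside its binding domain — allowed.

Henry, Luis, Luis' brother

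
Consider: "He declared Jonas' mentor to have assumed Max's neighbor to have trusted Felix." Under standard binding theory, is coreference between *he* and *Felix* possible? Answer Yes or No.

No

*Felix* is an R-expression; Principle C requires it to be free (not bound by any c-commanding expression).
— he: subject of the matrix clause; the pronoun c-commands the R-expression — coreference blocked (Principle C).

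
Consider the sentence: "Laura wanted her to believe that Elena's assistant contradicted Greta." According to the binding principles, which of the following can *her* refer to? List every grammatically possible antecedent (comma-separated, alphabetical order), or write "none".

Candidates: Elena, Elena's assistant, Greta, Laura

none

*her* is a pronoun; Principle B requires it to be free in its binding domain — the matrix clause.
— Elena: possessor inside the subject DP of the clause headed by 'contradicted'; is c-commanded by the pronoun; coreference would bind this R-expression — blocked (Principle C).
— Elena's assistant: subject of the clause headed by 'contradicted'; is c-commanded by the pronoun; coreference would bind this R-expression — blocked (Principle C).
— Greta: object of the clause headed by 'contradicted'; is c-commanded by the pronoun; coreference would bind this R-expression — blocked (Principle C).
— Laura: subject of the matrix clause; c-commands the pronoun within its binding domain — blocked (Principle B).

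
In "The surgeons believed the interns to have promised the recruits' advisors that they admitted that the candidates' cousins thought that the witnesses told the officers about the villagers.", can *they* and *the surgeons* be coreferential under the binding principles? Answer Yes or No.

Yes

*the surgeons* is an R-expression; Principle C requires it to be free (not bound by any c-commanding expression).
— they: subject of the clause headed by 'admitted'; the pronoun does not c-command the R-expression — coreference allowed.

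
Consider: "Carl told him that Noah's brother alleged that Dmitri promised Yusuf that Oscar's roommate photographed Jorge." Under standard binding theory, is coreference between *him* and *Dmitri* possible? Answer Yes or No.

No

*Dmitri* is an R-expression; Principle C requires it to be free (not bound by any c-commanding expression).
— him: object of the matrix clause; the pronoun c-commands the R-expression — coreference blocked (Principle C).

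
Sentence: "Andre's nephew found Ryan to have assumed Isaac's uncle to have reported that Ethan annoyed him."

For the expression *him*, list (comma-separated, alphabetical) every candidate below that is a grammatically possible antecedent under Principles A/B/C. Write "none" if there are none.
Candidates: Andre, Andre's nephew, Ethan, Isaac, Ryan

Andre, Andre's nephew, Isaac, Ryan

*him* is a pronoun; Principle B requires it to be free in its binding domain — the clause headed by 'annoyed'.
— Andre: possessor inside the subject DP of the matrix clause; does not c-command the pronoun — Principle B does not apply; allowed.
— Andre's nephew: subject of the matrix clause; c-commands the pronoun but lies outside its binding domain — allowed.
— Ethan: subject of the clause headed by 'annoyed'; c-commands the pronoun within its binding domain — blocked (Principle B).
— Isaac: possessor inside the subject DP of the clause headed by 'reported'; does not c-command the pronoun — Principle B does not apply; allowed.
— Ryan: subject of the clause headed by 'assumed'; c-commands the pronoun but lies outside its binding domain — allowed.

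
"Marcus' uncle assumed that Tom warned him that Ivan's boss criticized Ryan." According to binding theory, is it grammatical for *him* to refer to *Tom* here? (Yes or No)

No

*Tom* is an R-expression; Principle C requires it to be free (not bound by any c-commanding expression).
— him: object of the clause headed by 'warned'; the R-expression locally c-commands the pronoun — coreference blocked (Principle B on the pronoun).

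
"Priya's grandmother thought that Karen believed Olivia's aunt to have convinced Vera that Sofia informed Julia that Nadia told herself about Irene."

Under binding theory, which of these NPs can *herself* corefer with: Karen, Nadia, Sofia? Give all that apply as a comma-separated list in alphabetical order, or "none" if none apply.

Nadia

*herself* is a reflexive; Principle A requires it to be bound within its binding domain — the clause headed by 'told'.
— Karen: subject of the clause headed by 'believed'; c-commands the reflexive but lies outside its binding domain — cannot bind it (Principle A).
— Nadia: subject of the clause headed by 'told'; c-commands the reflexive within its binding domain — allowed (Principle A).
— Sofia: subject of the clause headed by 'informed'; c-commands the reflexive but lies outside its binding domain — cannot bind it (Principle A).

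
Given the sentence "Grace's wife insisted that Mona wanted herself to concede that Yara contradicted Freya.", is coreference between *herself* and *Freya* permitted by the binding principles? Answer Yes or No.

No

*herself* is a reflexive; Principle A requires it to be bound within its binding domain — the clause headed by 'wanted'.
— Freya: object of the clause headed by 'contradicted'; does not c-command the reflexive — cannot bind it (Principle A).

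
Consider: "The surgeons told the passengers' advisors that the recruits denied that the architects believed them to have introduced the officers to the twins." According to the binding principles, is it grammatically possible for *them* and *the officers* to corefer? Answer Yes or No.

No

*them* is a pronoun; Principle B requires it to be free in its binding domain — the clause headed by 'believed'.
— the officers: object of the clause headed by 'introduced'; is c-commanded by the pronoun; coreference would bind this R-expression — blocked (Principle C).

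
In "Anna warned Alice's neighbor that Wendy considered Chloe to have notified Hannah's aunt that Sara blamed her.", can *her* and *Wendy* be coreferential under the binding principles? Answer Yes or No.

Yes

*Wendy* is an R-expression; Principle C requires it to be free (not bound by any c-commanding expression).
— her: object of the clause headed by 'blamed'; the pronoun does not c-command the R-expression — coreference allowed.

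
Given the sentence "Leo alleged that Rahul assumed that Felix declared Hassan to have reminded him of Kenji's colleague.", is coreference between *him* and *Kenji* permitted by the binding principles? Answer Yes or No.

No

*him* is a pronoun; Principle B requires it to be free in its binding domain — the clause headed by 'reminded'.
— Kenji: possessor inside the second object DP of the clause headed by 'reminded'; is c-commanded by the pronoun; coreference would bind this R-expression — blocked (Principle C).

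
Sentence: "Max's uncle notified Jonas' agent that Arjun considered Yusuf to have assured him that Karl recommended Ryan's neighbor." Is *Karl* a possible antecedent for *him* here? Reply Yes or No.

No

*him* is a pronoun; Principle B requires it to be free in its binding domain — the clause headed by 'assured'.
— Karl: subject of the clause headed by 'recommended'; is c-commanded by the pronoun; coreference would bind this R-expression — blocked (Principle C).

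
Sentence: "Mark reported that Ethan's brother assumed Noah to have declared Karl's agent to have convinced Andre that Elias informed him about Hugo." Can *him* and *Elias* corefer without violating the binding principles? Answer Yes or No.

No

*Elias* is an R-expression; Principle C requires it to be free (not bound by any c-commanding expression).
— him: object of the clause headed by 'informed'; the R-expression locally c-commands the pronoun — coreference blocked (Principle B on the pronoun).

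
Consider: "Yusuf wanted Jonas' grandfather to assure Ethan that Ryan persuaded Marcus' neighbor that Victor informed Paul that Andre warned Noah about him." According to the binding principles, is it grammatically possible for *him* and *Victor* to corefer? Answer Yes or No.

*him* is a pronoun; Principle B requires it to be free in its binding domain — the clause headed by 'warned'.
— Victor: subject of the clause headed by 'informed'; c-commands the pronoun but lies outside its binding domain — allowed.

Yes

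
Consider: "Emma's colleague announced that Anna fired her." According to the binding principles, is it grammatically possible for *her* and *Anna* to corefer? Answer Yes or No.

*her* is a pronoun; Principle B requires it to be free in its binding domain — the clause headed by 'fired'.
— Anna: subject of the clause headed by 'fired'; c-commands the pronoun within its binding domain — blocked (Principle B).

No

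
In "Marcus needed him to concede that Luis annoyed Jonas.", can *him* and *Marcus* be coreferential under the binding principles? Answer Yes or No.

*Marcus* is an R-expression; Principle C requires it to be free (not bound by any c-commanding expression).
— him: subject of the clause headed by 'concede'; the R-expression locally c-commands the pronoun — coreference blocked (Principle B on the pronoun).

No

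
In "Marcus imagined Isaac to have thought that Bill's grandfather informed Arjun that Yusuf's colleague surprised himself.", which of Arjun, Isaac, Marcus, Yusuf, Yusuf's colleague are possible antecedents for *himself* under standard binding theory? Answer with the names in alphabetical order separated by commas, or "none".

Yusuf's colleague

*himself* is a reflexive; Principle A requires it to be bound within its binding domain — the clause headed by 'surprised'.
— Arjun: object of the clause headed by 'informed'; c-commands the reflexive but lies outside its binding domain — cannot bind it (Principle A).
— Isaac: subject of the clause headed by 'thought'; c-commands the reflexive but lies outside its binding domain — cannot bind it (Principle A).
— Marcus: subject of the matrix clause; c-commands the reflexive but lies outside its binding domain — cannot bind it (Principle A).
— Yusuf: possessor inside the subject DP of the clause headed by 'surprised'; does not c-command the reflexive — cannot bind it (Principle A).
— Yusuf's colleague: subject of the clause headed by 'surprised'; c-commands the reflexive within its binding domain — allowed (Principle A).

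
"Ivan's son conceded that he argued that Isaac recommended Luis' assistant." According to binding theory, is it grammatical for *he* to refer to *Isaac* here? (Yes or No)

No

*Isaac* is an R-expression; Principle C requires it to be free (not bound by any c-commanding expression).
— he: subject of the clause headed by 'argued'; the pronoun c-commands the R-expression — coreference blocked (Principle C).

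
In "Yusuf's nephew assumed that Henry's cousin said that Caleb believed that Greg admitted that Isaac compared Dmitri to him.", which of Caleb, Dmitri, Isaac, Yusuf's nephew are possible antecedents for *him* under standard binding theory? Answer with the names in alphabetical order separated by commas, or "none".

Caleb, Yusuf's nephew

*him* is a pronoun; Principle B requires it to be free in its binding domain — the clause headed by 'compared'.
— Caleb: subject of the clause headed by 'believed'; c-commands the pronoun but lies outside its binding domain — allowed.
— Dmitri: object of the clause headed by 'compared'; c-commands the pronoun within its binding domain — blocked (Principle B).
— Isaac: subject of the clause headed by 'compared'; c-commands the pronoun within its binding domain — blocked (Principle B).
— Yusuf's nephew: subject of the matrix clause; c-commands the pronoun but lies outside its binding domain — allowed.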